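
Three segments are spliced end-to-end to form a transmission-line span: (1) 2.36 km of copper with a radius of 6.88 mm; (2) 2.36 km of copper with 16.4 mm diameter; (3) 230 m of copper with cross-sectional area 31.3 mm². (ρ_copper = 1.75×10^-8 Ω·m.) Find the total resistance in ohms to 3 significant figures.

Seg 1: A = πr² = π(6.8800e-03 m)² = 1.487e-04 m²
R_1 = (1.75×10^-8)(2360)/(1.487e-04) = 0.2777 Ω
Seg 2: A = π(d/2)² = π(8.2000e-03 m)² = 2.112e-04 m²
R_2 = (1.75×10^-8)(2360)/(2.112e-04) = 0.1955 Ω
Seg 3: A = 31.3 mm² = 3.130e-05 m²
R_3 = (1.75×10^-8)(230)/(3.130e-05) = 0.1286 Ω
R_total = R_1 + R_2 + R_3 = 0.602 Ω

0.602 Ω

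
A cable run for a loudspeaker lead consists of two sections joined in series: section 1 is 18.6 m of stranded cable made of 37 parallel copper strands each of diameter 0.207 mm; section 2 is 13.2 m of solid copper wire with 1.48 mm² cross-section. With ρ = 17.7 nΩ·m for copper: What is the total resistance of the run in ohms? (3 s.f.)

0.422 Ω

ρ = 17.7 nΩ·m = 1.77×10^-8 Ω·m
Section 1: A_strand = π(1.0350e-04)² = 3.365e-08 m²; R₁ = ρL/(N·A_s) = (1.77×10^-8)(18.6)/(37×3.365e-08) = 0.2644 Ω
Section 2: A = 1.48 mm² = 1.480e-06 m²
R₂ = (1.77×10^-8)(13.2)/(1.480e-06) = 0.1579 Ω
R = R₁ + R₂ = 0.422 Ω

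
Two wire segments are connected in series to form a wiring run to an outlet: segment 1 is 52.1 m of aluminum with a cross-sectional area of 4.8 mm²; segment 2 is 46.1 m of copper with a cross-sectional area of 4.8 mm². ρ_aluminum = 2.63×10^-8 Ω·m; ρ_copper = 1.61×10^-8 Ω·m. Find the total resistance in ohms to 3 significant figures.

0.440 Ω

Segment 1: A = 4.8 mm² = 4.800e-06 m²
R₁ = ρL/A = (2.63×10^-8)(52.1)/(4.800e-06) = 0.2855 Ω
R₂ = (1.61×10^-8)(46.1)/(4.800e-06) = 0.1546 Ω
R = R₁ + R₂ = 0.440 Ω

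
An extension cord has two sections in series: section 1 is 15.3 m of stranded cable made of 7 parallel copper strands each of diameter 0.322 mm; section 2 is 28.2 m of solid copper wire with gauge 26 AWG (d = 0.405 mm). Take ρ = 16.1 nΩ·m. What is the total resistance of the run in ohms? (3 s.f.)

3.96 Ω

ρ = 16.1 nΩ·m = 1.61×10^-8 Ω·m
Section 1: A_strand = π(1.6100e-04)² = 8.143e-08 m²; R₁ = ρL/(N·A_s) = (1.61×10^-8)(15.3)/(7×8.143e-08) = 0.4321 Ω
Section 2: A = π(0.405/2 mm)² = π(2.0250e-04 m)² = 1.288e-07 m²
R₂ = (1.61×10^-8)(28.2)/(1.288e-07) = 3.524 Ω
R = R₁ + R₂ = 3.96 Ω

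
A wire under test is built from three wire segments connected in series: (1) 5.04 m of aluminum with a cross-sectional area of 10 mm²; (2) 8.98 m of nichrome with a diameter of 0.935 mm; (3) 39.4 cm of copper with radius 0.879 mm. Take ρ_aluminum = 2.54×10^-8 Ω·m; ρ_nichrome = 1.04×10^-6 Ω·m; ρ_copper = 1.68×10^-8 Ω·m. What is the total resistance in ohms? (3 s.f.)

13.6 Ω

Seg 1: A = 10 mm² = 1.000e-05 m²
R_1 = (2.54×10^-8)(5.04)/(1.000e-05) = 0.0128 Ω
Seg 2: A = π(d/2)² = π(4.6750e-04 m)² = 6.866e-07 m²
R_2 = (1.04×10^-6)(8.98)/(6.866e-07) = 13.6 Ω
Seg 3: A = πr² = π(8.7900e-04 m)² = 2.427e-06 m²
R_3 = (1.68×10^-8)(0.394)/(2.427e-06) = 0.002727 Ω
R_total = R_1 + R_2 + R_3 = 13.6 Ω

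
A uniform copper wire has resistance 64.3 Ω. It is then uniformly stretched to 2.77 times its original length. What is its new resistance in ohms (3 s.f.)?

Volume constant ⇒ A' = A/k with k = 2.77. R' = ρ(kL)/(A/k) = k²R.
R' = 7.673 × 64.3 = 493 Ω

493 Ω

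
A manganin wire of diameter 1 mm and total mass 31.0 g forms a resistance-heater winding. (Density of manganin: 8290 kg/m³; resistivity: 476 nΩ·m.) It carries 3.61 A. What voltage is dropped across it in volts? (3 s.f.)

10.4 V

ρ = 476 nΩ·m = 4.76×10^-7 Ω·m
A = π(d/2)² = π(5.0000e-04 m)² = 7.8540e-07 m²
L = m/(density·A) = 0.031/(8290×7.8540e-07) = 4.761 m
R = ρL/A = (4.76×10^-7)(4.761)/(7.8540e-07) = 2.886 Ω
V = IR = 3.61 × 2.886 = 10.4 V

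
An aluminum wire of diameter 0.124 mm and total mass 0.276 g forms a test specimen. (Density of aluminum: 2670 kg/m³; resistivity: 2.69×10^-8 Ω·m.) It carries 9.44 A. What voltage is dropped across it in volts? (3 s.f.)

A = π(d/2)² = π(6.2000e-05 m)² = 1.2076e-08 m²
L = m/(density·A) = 2.760×10^-4/(2670×1.2076e-08) = 8.56 m
R = ρL/A = (2.69×10^-8)(8.56)/(1.2076e-08) = 19.07 Ω
V = IR = 9.44 × 19.07 = 180 V

180 V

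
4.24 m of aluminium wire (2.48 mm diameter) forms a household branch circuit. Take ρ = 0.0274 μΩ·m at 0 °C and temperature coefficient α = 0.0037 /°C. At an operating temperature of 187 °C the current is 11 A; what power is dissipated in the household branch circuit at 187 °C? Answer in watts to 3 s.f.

ρ = 0.0274 μΩ·m = 2.74×10^-8 Ω·m
A = π(d/2)² = π(1.2400e-03 m)² = 4.831e-06 m²
R₍0₎ = ρL/A = (2.74×10^-8)(4.24)/(4.831e-06) = 0.02405 Ω
R₍187₎ = R₍0₎(1 + αΔT) = 0.02405 × (1 + 0.0037×187) = 0.04069 Ω
P = I²R = (11)² × 0.04069 = 4.92 W

4.92 W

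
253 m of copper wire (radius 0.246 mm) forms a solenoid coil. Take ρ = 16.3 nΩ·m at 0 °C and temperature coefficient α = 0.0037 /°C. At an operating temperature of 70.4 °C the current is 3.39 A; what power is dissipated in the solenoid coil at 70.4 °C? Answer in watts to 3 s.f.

ρ = 16.3 nΩ·m = 1.63×10^-8 Ω·m
A = πr² = π(2.4600e-04 m)² = 1.901e-07 m²
R₍0₎ = ρL/A = (1.63×10^-8)(253)/(1.901e-07) = 21.69 Ω
R₍70.4₎ = R₍0₎(1 + αΔT) = 21.69 × (1 + 0.0037×70.4) = 27.34 Ω
P = I²R = (3.39)² × 27.34 = 314 W

314 W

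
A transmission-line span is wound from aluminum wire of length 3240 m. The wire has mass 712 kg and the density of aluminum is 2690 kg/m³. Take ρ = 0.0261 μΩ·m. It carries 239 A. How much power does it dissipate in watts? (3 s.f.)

ρ = 0.0261 μΩ·m = 2.61×10^-8 Ω·m
A = m/(density·L) = 712/(2690×3240) = 8.1693e-05 m²
R = ρL/A = (2.61×10^-8)(3240)/(8.1693e-05) = 1.035 Ω
P = I²R = (239)² × 1.035 = 59100 W

59100 W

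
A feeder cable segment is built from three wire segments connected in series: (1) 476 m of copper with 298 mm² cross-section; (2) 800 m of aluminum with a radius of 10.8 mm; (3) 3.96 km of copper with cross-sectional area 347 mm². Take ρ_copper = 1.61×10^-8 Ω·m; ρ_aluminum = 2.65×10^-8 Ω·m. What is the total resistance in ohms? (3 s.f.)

Seg 1: A = 298 mm² = 2.980e-04 m²
R_1 = (1.61×10^-8)(476)/(2.980e-04) = 0.02572 Ω
Seg 2: A = πr² = π(1.0800e-02 m)² = 3.664e-04 m²
R_2 = (2.65×10^-8)(800)/(3.664e-04) = 0.05785 Ω
Seg 3: A = 347 mm² = 3.470e-04 m²
R_3 = (1.61×10^-8)(3960)/(3.470e-04) = 0.1837 Ω
R_total = R_1 + R_2 + R_3 = 0.267 Ω

0.267 Ω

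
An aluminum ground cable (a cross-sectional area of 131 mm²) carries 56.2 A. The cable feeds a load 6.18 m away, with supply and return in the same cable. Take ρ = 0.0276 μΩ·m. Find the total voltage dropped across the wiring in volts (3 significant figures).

0.146 V

ρ = 0.0276 μΩ·m = 2.76×10^-8 Ω·m
A = 131 mm² = 1.310e-04 m²
Total conductor length (both ways) L = 2 × 6.18 = 12.36 m
R = ρL/A = (2.76×10^-8)(12.36)/(1.310e-04) = 0.002604 Ω
V = IR = 56.2 × 0.002604 = 0.146 V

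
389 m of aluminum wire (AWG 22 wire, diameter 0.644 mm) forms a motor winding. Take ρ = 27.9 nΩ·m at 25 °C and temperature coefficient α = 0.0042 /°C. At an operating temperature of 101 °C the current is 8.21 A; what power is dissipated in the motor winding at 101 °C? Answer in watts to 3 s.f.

ρ = 27.9 nΩ·m = 2.79×10^-8 Ω·m
A = π(0.644/2 mm)² = π(3.2200e-04 m)² = 3.257e-07 m²
R₍25₎ = ρL/A = (2.79×10^-8)(389)/(3.257e-07) = 33.32 Ω
R₍101₎ = R₍25₎(1 + αΔT) = 33.32 × (1 + 0.0042×76) = 43.95 Ω
P = I²R = (8.21)² × 43.95 = 2960 W

2960 W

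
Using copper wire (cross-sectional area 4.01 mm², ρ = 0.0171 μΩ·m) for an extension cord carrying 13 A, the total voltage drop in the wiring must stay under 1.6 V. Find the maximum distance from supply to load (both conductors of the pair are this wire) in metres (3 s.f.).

ρ = 0.0171 μΩ·m = 1.71×10^-8 Ω·m
A = 4.01 mm² = 4.010e-06 m²
L_max = V_max·A/(2·ρI) = (1.6)(4.010e-06)/(2×1.71×10^-8×13) = 14.4 m

14.4 m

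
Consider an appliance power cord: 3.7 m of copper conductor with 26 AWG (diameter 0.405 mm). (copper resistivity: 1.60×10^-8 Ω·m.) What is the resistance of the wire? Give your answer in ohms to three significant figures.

0.460 Ω

A = π(0.405/2 mm)² = π(2.0250e-04 m)² = 1.288e-07 m²
R = ρL/A = (1.60×10^-8)(3.7 m)/(1.288e-07 m²) = 0.460 Ω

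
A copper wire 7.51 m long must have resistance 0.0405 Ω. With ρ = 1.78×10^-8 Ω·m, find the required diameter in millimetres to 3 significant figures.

A = ρL/R = (1.78×10^-8)(7.51)/(0.0405) = 3.301e-06 m²
d = 2√(A/π) = 2.050e-03 m = 2.05 mm

2.05 mm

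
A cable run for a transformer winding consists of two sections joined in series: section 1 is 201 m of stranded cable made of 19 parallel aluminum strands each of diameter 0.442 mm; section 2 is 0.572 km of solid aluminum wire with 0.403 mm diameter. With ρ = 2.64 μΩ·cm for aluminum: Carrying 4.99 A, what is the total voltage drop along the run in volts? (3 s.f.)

600 V

ρ = 2.64 μΩ·cm = 2.64×10^-8 Ω·m
Section 1: A_strand = π(2.2100e-04)² = 1.534e-07 m²; R₁ = ρL/(N·A_s) = (2.64×10^-8)(201)/(19×1.534e-07) = 1.82 Ω
Section 2: A = π(d/2)² = π(2.0150e-04 m)² = 1.276e-07 m²
R₂ = (2.64×10^-8)(572)/(1.276e-07) = 118.4 Ω
R = R₁ + R₂ = 120.2 Ω
V = IR = 4.99 × 120.2 = 600 V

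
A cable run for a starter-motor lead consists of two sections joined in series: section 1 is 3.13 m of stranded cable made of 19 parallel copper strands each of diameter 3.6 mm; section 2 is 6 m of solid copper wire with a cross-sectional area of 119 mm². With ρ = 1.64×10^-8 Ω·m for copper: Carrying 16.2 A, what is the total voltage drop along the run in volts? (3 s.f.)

Section 1: A_strand = π(1.8000e-03)² = 1.018e-05 m²; R₁ = ρL/(N·A_s) = (1.64×10^-8)(3.13)/(19×1.018e-05) = 2.654×10^-4 Ω
Section 2: A = 119 mm² = 1.190e-04 m²
R₂ = (1.64×10^-8)(6)/(1.190e-04) = 8.269×10^-4 Ω
R = R₁ + R₂ = 0.001092 Ω
V = IR = 16.2 × 0.001092 = 0.0177 V

0.0177 V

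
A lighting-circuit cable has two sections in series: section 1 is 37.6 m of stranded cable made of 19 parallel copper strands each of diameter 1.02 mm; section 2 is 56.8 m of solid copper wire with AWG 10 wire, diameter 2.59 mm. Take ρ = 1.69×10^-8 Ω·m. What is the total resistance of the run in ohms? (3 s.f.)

0.223 Ω

Section 1: A_strand = π(5.1000e-04)² = 8.171e-07 m²; R₁ = ρL/(N·A_s) = (1.69×10^-8)(37.6)/(19×8.171e-07) = 0.04093 Ω
Section 2: A = π(2.59/2 mm)² = π(1.2950e-03 m)² = 5.269e-06 m²
R₂ = (1.69×10^-8)(56.8)/(5.269e-06) = 0.1822 Ω
R = R₁ + R₂ = 0.223 Ω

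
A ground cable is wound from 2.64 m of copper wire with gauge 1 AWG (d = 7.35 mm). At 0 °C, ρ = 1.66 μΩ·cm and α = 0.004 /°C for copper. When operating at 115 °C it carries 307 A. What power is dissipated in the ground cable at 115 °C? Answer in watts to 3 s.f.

142 W

ρ = 1.66 μΩ·cm = 1.66×10^-8 Ω·m
A = π(7.35/2 mm)² = π(3.6750e-03 m)² = 4.243e-05 m²
R₍0₎ = ρL/A = (1.66×10^-8)(2.64)/(4.243e-05) = 0.001033 Ω
R₍115₎ = R₍0₎(1 + αΔT) = 0.001033 × (1 + 0.004×115) = 0.001508 Ω
P = I²R = (307)² × 0.001508 = 142 W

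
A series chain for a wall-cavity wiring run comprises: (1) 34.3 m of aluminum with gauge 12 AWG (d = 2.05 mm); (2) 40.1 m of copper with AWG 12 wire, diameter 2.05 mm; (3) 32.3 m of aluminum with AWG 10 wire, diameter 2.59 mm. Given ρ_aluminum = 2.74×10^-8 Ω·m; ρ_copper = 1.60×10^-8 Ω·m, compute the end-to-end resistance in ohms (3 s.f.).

0.647 Ω

Seg 1: A = π(2.05/2 mm)² = π(1.0250e-03 m)² = 3.301e-06 m²
R_1 = (2.74×10^-8)(34.3)/(3.301e-06) = 0.2847 Ω
Seg 2: A = π(2.05/2 mm)² = π(1.0250e-03 m)² = 3.301e-06 m²
R_2 = (1.60×10^-8)(40.1)/(3.301e-06) = 0.1944 Ω
Seg 3: A = π(2.59/2 mm)² = π(1.2950e-03 m)² = 5.269e-06 m²
R_3 = (2.74×10^-8)(32.3)/(5.269e-06) = 0.168 Ω
R_total = R_1 + R_2 + R_3 = 0.647 Ω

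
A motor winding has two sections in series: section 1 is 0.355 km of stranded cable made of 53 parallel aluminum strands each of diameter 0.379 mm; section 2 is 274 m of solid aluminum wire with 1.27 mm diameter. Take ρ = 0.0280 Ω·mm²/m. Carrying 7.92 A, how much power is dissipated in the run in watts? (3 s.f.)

ρ = 0.0280 Ω·mm²/m = 2.80×10^-8 Ω·m
Section 1: A_strand = π(1.8950e-04)² = 1.128e-07 m²; R₁ = ρL/(N·A_s) = (2.80×10^-8)(355)/(53×1.128e-07) = 1.662 Ω
Section 2: A = π(d/2)² = π(6.3500e-04 m)² = 1.267e-06 m²
R₂ = (2.80×10^-8)(274)/(1.267e-06) = 6.056 Ω
R = R₁ + R₂ = 7.719 Ω
P = I²R = (7.92)² × 7.719 = 484 W

484 W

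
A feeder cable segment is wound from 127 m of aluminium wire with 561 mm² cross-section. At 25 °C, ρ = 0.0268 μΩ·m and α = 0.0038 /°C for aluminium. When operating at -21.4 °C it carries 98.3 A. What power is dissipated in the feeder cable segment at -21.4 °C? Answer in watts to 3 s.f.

ρ = 0.0268 μΩ·m = 2.68×10^-8 Ω·m
A = 561 mm² = 5.610e-04 m²
R₍25₎ = ρL/A = (2.68×10^-8)(127)/(5.610e-04) = 0.006067 Ω
R₍-21.4₎ = R₍25₎(1 + αΔT) = 0.006067 × (1 + 0.0038×-46.4) = 0.004997 Ω
P = I²R = (98.3)² × 0.004997 = 48.3 W

48.3 W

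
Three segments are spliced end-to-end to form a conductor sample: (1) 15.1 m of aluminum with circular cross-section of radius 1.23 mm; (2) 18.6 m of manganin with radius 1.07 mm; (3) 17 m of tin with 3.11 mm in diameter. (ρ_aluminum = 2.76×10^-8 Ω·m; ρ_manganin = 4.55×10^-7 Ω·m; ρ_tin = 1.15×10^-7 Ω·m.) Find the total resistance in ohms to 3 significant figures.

2.70 Ω

Seg 1: A = πr² = π(1.2300e-03 m)² = 4.753e-06 m²
R_1 = (2.76×10^-8)(15.1)/(4.753e-06) = 0.08769 Ω
Seg 2: A = πr² = π(1.0700e-03 m)² = 3.597e-06 m²
R_2 = (4.55×10^-7)(18.6)/(3.597e-06) = 2.353 Ω
Seg 3: A = π(d/2)² = π(1.5550e-03 m)² = 7.596e-06 m²
R_3 = (1.15×10^-7)(17)/(7.596e-06) = 0.2574 Ω
R_total = R_1 + R_2 + R_3 = 2.70 Ω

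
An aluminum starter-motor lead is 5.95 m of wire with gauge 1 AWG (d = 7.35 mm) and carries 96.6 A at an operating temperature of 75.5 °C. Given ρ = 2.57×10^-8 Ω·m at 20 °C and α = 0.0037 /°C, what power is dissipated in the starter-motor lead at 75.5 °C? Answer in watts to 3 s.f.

A = π(7.35/2 mm)² = π(3.6750e-03 m)² = 4.243e-05 m²
R₍20₎ = ρL/A = (2.57×10^-8)(5.95)/(4.243e-05) = 0.003604 Ω
R₍75.5₎ = R₍20₎(1 + αΔT) = 0.003604 × (1 + 0.0037×55.5) = 0.004344 Ω
P = I²R = (96.6)² × 0.004344 = 40.5 W

40.5 W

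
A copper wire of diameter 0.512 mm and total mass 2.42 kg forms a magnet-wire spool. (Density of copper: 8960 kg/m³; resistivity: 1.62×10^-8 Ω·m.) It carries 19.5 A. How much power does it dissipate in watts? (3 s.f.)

39200 W

A = π(d/2)² = π(2.5600e-04 m)² = 2.0589e-07 m²
L = m/(density·A) = 2.42/(8960×2.0589e-07) = 1312 m
R = ρL/A = (1.62×10^-8)(1312)/(2.0589e-07) = 103.2 Ω
P = I²R = (19.5)² × 103.2 = 39200 W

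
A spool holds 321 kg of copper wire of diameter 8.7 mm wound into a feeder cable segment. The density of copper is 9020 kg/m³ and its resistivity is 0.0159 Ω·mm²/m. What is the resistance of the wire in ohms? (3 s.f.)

0.160 Ω

ρ = 0.0159 Ω·mm²/m = 1.59×10^-8 Ω·m
A = π(d/2)² = π(4.3500e-03 m)² = 5.9447e-05 m²
L = m/(density·A) = 321/(9020×5.9447e-05) = 598.6 m
R = ρL/A = (1.59×10^-8)(598.6)/(5.9447e-05) = 0.160 Ω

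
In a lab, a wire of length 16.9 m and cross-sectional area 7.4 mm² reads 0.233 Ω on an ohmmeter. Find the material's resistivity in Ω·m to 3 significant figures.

1.02×10^-7 Ω·m

A = 7.4 mm² = 7.400e-06 m²
ρ = RA/L = (0.233)(7.400e-06)/(16.9) = 1.02×10^-7 Ω·m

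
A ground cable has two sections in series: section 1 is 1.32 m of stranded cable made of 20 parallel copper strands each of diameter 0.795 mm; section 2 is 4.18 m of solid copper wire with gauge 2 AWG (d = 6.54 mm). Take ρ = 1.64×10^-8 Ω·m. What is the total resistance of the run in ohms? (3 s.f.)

Section 1: A_strand = π(3.9750e-04)² = 4.964e-07 m²; R₁ = ρL/(N·A_s) = (1.64×10^-8)(1.32)/(20×4.964e-07) = 0.002181 Ω
Section 2: A = π(6.54/2 mm)² = π(3.2700e-03 m)² = 3.359e-05 m²
R₂ = (1.64×10^-8)(4.18)/(3.359e-05) = 0.002041 Ω
R = R₁ + R₂ = 0.00422 Ω

0.00422 Ω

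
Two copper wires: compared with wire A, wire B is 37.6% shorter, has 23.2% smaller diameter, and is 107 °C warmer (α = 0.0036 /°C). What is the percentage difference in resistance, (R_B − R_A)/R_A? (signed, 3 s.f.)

46.5%

R ∝ ρL/d² with ρ ∝ (1+αΔT), so R_B/R_A = (1 − 37.6/100) × (1 − 23.2/100)⁻² × (1 + 0.0036×107)
= 0.624 × 1.695 × 1.385 = 1.466
(R_B − R_A)/R_A = 1.466 − 1 = 46.5%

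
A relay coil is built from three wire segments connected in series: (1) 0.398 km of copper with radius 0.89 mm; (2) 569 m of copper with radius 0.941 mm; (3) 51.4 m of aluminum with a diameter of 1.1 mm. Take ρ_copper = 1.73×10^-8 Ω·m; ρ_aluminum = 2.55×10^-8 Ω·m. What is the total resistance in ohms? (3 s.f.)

7.68 Ω

Seg 1: A = πr² = π(8.9000e-04 m)² = 2.488e-06 m²
R_1 = (1.73×10^-8)(398)/(2.488e-06) = 2.767 Ω
Seg 2: A = πr² = π(9.4100e-04 m)² = 2.782e-06 m²
R_2 = (1.73×10^-8)(569)/(2.782e-06) = 3.539 Ω
Seg 3: A = π(d/2)² = π(5.5000e-04 m)² = 9.503e-07 m²
R_3 = (2.55×10^-8)(51.4)/(9.503e-07) = 1.379 Ω
R_total = R_1 + R_2 + R_3 = 7.68 Ω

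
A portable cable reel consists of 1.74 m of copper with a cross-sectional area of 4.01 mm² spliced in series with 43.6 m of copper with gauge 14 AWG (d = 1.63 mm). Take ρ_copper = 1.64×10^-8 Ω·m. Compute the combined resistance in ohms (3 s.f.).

Segment 1: A = 4.01 mm² = 4.010e-06 m²
R₁ = ρL/A = (1.64×10^-8)(1.74)/(4.010e-06) = 0.007116 Ω
Segment 2: A = π(1.63/2 mm)² = π(8.1500e-04 m)² = 2.087e-06 m²
R₂ = (1.64×10^-8)(43.6)/(2.087e-06) = 0.3427 Ω
R = R₁ + R₂ = 0.350 Ω

0.350 Ω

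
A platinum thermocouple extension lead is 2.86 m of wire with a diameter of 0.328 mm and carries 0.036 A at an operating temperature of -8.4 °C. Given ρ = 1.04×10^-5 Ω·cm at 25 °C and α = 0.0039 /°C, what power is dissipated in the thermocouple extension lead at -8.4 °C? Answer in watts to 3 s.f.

0.00397 W

ρ = 1.04×10^-5 Ω·cm = 1.04×10^-7 Ω·m
A = π(d/2)² = π(1.6400e-04 m)² = 8.450e-08 m²
R₍25₎ = ρL/A = (1.04×10^-7)(2.86)/(8.450e-08) = 3.52 Ω
R₍-8.4₎ = R₍25₎(1 + αΔT) = 3.52 × (1 + 0.0039×-33.4) = 3.062 Ω
P = I²R = (0.036)² × 3.062 = 0.00397 W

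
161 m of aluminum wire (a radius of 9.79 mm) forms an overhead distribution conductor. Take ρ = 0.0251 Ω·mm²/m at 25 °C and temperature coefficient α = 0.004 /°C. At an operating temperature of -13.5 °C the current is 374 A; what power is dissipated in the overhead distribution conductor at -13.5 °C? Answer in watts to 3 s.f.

1590 W

ρ = 0.0251 Ω·mm²/m = 2.51×10^-8 Ω·m
A = πr² = π(9.7900e-03 m)² = 3.011e-04 m²
R₍25₎ = ρL/A = (2.51×10^-8)(161)/(3.011e-04) = 0.01342 Ω
R₍-13.5₎ = R₍25₎(1 + αΔT) = 0.01342 × (1 + 0.004×-38.5) = 0.01135 Ω
P = I²R = (374)² × 0.01135 = 1590 W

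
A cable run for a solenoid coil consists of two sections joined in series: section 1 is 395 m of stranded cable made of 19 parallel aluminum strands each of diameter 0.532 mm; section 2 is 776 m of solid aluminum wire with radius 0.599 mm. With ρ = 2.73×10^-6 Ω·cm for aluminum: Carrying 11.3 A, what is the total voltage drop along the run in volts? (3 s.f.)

ρ = 2.73×10^-6 Ω·cm = 2.73×10^-8 Ω·m
Section 1: A_strand = π(2.6600e-04)² = 2.223e-07 m²; R₁ = ρL/(N·A_s) = (2.73×10^-8)(395)/(19×2.223e-07) = 2.553 Ω
Section 2: A = πr² = π(5.9900e-04 m)² = 1.127e-06 m²
R₂ = (2.73×10^-8)(776)/(1.127e-06) = 18.79 Ω
R = R₁ + R₂ = 21.35 Ω
V = IR = 11.3 × 21.35 = 241 V

241 V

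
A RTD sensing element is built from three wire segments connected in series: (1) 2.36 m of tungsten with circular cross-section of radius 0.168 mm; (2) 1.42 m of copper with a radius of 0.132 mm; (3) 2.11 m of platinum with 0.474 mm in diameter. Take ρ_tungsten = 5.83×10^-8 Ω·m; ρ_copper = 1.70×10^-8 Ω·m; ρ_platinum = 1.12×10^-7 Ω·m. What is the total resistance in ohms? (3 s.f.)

Seg 1: A = πr² = π(1.6800e-04 m)² = 8.867e-08 m²
R_1 = (5.83×10^-8)(2.36)/(8.867e-08) = 1.552 Ω
Seg 2: A = πr² = π(1.3200e-04 m)² = 5.474e-08 m²
R_2 = (1.70×10^-8)(1.42)/(5.474e-08) = 0.441 Ω
Seg 3: A = π(d/2)² = π(2.3700e-04 m)² = 1.765e-07 m²
R_3 = (1.12×10^-7)(2.11)/(1.765e-07) = 1.339 Ω
R_total = R_1 + R_2 + R_3 = 3.33 Ω

3.33 Ω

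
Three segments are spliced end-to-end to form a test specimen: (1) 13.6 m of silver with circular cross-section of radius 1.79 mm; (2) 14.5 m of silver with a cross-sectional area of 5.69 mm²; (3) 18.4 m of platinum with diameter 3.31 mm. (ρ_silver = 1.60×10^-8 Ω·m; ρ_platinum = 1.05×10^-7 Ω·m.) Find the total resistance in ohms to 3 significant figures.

Seg 1: A = πr² = π(1.7900e-03 m)² = 1.007e-05 m²
R_1 = (1.60×10^-8)(13.6)/(1.007e-05) = 0.02162 Ω
Seg 2: A = 5.69 mm² = 5.690e-06 m²
R_2 = (1.60×10^-8)(14.5)/(5.690e-06) = 0.04077 Ω
Seg 3: A = π(d/2)² = π(1.6550e-03 m)² = 8.605e-06 m²
R_3 = (1.05×10^-7)(18.4)/(8.605e-06) = 0.2245 Ω
R_total = R_1 + R_2 + R_3 = 0.287 Ω

0.287 Ω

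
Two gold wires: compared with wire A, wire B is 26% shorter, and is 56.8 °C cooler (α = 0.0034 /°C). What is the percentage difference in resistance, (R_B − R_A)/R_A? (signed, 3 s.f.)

R ∝ ρL/d² with ρ ∝ (1+αΔT), so R_B/R_A = (1 − 26/100) × (1 − 0.0034×56.8)
= 0.74 × 0.8069 = 0.5971
(R_B − R_A)/R_A = 0.5971 − 1 = -40.3%

-40.3%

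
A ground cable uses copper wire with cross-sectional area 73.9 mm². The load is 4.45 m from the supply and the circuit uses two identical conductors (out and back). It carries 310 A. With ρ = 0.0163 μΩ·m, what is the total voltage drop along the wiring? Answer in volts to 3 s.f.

0.609 V

ρ = 0.0163 μΩ·m = 1.63×10^-8 Ω·m
A = 73.9 mm² = 7.390e-05 m²
Total conductor length (both ways) L = 2 × 4.45 = 8.9 m
R = ρL/A = (1.63×10^-8)(8.9)/(7.390e-05) = 0.001963 Ω
V = IR = 310 × 0.001963 = 0.609 V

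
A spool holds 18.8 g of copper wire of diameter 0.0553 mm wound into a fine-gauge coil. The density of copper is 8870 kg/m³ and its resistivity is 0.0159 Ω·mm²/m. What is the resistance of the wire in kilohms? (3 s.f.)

ρ = 0.0159 Ω·mm²/m = 1.59×10^-8 Ω·m
A = π(d/2)² = π(2.7650e-05 m)² = 2.4018e-09 m²
L = m/(density·A) = 0.0188/(8870×2.4018e-09) = 882.5 m
R = ρL/A = (1.59×10^-8)(882.5)/(2.4018e-09) = 5.84 kΩ

5.84 kΩ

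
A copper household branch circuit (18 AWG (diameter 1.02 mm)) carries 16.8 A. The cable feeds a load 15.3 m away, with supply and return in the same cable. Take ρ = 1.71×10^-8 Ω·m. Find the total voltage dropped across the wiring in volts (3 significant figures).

A = π(1.02/2 mm)² = π(5.1000e-04 m)² = 8.171e-07 m²
Total conductor length (both ways) L = 2 × 15.3 = 30.6 m
R = ρL/A = (1.71×10^-8)(30.6)/(8.171e-07) = 0.6404 Ω
V = IR = 16.8 × 0.6404 = 10.8 V

10.8 V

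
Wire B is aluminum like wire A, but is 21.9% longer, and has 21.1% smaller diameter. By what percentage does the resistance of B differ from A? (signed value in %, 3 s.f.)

95.8%

R ∝ L/d², so R_B/R_A = (1 + 21.9/100) × (1 − 21.1/100)⁻²
= 1.219 × 1.606 = 1.958
(R_B − R_A)/R_A = 1.958 − 1 = 95.8%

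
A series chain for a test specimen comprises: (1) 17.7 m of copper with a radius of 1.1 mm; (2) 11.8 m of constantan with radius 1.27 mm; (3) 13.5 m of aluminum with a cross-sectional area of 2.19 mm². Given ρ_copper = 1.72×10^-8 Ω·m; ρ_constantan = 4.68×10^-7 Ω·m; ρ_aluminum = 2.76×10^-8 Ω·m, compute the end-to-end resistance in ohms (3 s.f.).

Seg 1: A = πr² = π(1.1000e-03 m)² = 3.801e-06 m²
R_1 = (1.72×10^-8)(17.7)/(3.801e-06) = 0.08009 Ω
Seg 2: A = πr² = π(1.2700e-03 m)² = 5.067e-06 m²
R_2 = (4.68×10^-7)(11.8)/(5.067e-06) = 1.09 Ω
Seg 3: A = 2.19 mm² = 2.190e-06 m²
R_3 = (2.76×10^-8)(13.5)/(2.190e-06) = 0.1701 Ω
R_total = R_1 + R_2 + R_3 = 1.34 Ω

1.34 Ω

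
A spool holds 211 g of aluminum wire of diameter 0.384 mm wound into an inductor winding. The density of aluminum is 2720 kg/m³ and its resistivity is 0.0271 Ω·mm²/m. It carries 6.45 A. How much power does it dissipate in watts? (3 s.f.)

ρ = 0.0271 Ω·mm²/m = 2.71×10^-8 Ω·m
A = π(d/2)² = π(1.9200e-04 m)² = 1.1581e-07 m²
L = m/(density·A) = 0.211/(2720×1.1581e-07) = 669.8 m
R = ρL/A = (2.71×10^-8)(669.8)/(1.1581e-07) = 156.7 Ω
P = I²R = (6.45)² × 156.7 = 6520 W

6520 W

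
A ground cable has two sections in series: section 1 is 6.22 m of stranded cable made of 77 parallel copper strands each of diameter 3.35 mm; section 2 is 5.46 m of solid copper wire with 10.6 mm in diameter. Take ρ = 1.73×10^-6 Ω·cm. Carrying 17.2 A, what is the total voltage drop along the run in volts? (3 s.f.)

0.0211 V

ρ = 1.73×10^-6 Ω·cm = 1.73×10^-8 Ω·m
Section 1: A_strand = π(1.6750e-03)² = 8.814e-06 m²; R₁ = ρL/(N·A_s) = (1.73×10^-8)(6.22)/(77×8.814e-06) = 1.586×10^-4 Ω
Section 2: A = π(d/2)² = π(5.3000e-03 m)² = 8.825e-05 m²
R₂ = (1.73×10^-8)(5.46)/(8.825e-05) = 0.00107 Ω
R = R₁ + R₂ = 0.001229 Ω
V = IR = 17.2 × 0.001229 = 0.0211 V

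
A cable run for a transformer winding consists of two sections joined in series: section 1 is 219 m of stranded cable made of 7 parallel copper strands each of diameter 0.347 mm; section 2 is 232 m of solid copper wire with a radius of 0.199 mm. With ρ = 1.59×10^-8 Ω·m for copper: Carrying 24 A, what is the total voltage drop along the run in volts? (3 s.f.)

838 V

Section 1: A_strand = π(1.7350e-04)² = 9.457e-08 m²; R₁ = ρL/(N·A_s) = (1.59×10^-8)(219)/(7×9.457e-08) = 5.26 Ω
Section 2: A = πr² = π(1.9900e-04 m)² = 1.244e-07 m²
R₂ = (1.59×10^-8)(232)/(1.244e-07) = 29.65 Ω
R = R₁ + R₂ = 34.91 Ω
V = IR = 24 × 34.91 = 838 V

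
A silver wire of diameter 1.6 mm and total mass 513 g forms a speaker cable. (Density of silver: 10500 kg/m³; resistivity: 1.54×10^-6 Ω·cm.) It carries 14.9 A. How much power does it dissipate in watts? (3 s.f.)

41.3 W

ρ = 1.54×10^-6 Ω·cm = 1.54×10^-8 Ω·m
A = π(d/2)² = π(8.0000e-04 m)² = 2.0106e-06 m²
L = m/(density·A) = 0.513/(10500×2.0106e-06) = 24.3 m
R = ρL/A = (1.54×10^-8)(24.3)/(2.0106e-06) = 0.1861 Ω
P = I²R = (14.9)² × 0.1861 = 41.3 W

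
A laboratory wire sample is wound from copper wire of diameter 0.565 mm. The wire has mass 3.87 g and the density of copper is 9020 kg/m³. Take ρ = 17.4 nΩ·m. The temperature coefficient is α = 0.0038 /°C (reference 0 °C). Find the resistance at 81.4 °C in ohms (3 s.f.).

0.155 Ω

ρ = 17.4 nΩ·m = 1.74×10^-8 Ω·m
A = π(d/2)² = π(2.8250e-04 m)² = 2.5072e-07 m²
L = m/(density·A) = 0.00387/(9020×2.5072e-07) = 1.711 m
R = ρL/A = (1.74×10^-8)(1.711)/(2.5072e-07) = 0.1188 Ω
R(81.4 °C) = 0.1188 × (1 + 0.0038×81.4) = 0.155 Ω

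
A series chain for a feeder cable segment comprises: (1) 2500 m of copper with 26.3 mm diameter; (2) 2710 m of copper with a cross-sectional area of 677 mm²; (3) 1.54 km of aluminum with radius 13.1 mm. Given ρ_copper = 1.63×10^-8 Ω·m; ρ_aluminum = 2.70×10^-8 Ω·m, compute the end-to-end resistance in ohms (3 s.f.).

Seg 1: A = π(d/2)² = π(1.3150e-02 m)² = 5.433e-04 m²
R_1 = (1.63×10^-8)(2500)/(5.433e-04) = 0.07501 Ω
Seg 2: A = 677 mm² = 6.770e-04 m²
R_2 = (1.63×10^-8)(2710)/(6.770e-04) = 0.06525 Ω
Seg 3: A = πr² = π(1.3100e-02 m)² = 5.391e-04 m²
R_3 = (2.70×10^-8)(1540)/(5.391e-04) = 0.07712 Ω
R_total = R_1 + R_2 + R_3 = 0.217 Ω

0.217 Ω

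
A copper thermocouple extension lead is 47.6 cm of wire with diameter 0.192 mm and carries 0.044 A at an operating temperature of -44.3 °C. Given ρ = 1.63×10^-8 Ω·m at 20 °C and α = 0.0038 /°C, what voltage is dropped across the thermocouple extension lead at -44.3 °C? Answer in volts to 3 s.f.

A = π(d/2)² = π(9.6000e-05 m)² = 2.895e-08 m²
R₍20₎ = ρL/A = (1.63×10^-8)(0.476)/(2.895e-08) = 0.268 Ω
R₍-44.3₎ = R₍20₎(1 + αΔT) = 0.268 × (1 + 0.0038×-64.3) = 0.2025 Ω
V = IR = 0.044 × 0.2025 = 0.00891 V

0.00891 V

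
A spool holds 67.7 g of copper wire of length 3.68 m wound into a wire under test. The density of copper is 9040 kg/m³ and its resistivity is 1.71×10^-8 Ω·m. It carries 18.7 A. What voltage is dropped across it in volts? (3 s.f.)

0.578 V

A = m/(density·L) = 0.0677/(9040×3.68) = 2.0350e-06 m²
R = ρL/A = (1.71×10^-8)(3.68)/(2.0350e-06) = 0.03092 Ω
V = IR = 18.7 × 0.03092 = 0.578 V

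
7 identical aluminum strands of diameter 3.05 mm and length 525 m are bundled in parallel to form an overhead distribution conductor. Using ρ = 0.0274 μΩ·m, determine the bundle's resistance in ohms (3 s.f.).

ρ = 0.0274 μΩ·m = 2.74×10^-8 Ω·m
A_strand = π(1.5250e-03 m)² = 7.306e-06 m²
R_strand = ρL/A = (2.74×10^-8)(525)/(7.306e-06) = 1.969 Ω
R_total = R_strand/N = 1.969/7 = 0.281 Ω

0.281 Ω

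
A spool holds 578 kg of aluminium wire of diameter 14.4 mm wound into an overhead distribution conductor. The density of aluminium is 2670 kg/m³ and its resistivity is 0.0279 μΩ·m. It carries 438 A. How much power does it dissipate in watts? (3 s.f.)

ρ = 0.0279 μΩ·m = 2.79×10^-8 Ω·m
A = π(d/2)² = π(7.2000e-03 m)² = 1.6286e-04 m²
L = m/(density·A) = 578/(2670×1.6286e-04) = 1329 m
R = ρL/A = (2.79×10^-8)(1329)/(1.6286e-04) = 0.2277 Ω
P = I²R = (438)² × 0.2277 = 43700 W

43700 W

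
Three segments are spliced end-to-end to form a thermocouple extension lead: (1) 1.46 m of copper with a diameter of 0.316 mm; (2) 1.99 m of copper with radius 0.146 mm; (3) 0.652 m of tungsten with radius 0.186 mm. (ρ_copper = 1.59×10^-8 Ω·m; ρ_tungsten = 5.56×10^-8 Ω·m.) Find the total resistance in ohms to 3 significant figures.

1.10 Ω

Seg 1: A = π(d/2)² = π(1.5800e-04 m)² = 7.843e-08 m²
R_1 = (1.59×10^-8)(1.46)/(7.843e-08) = 0.296 Ω
Seg 2: A = πr² = π(1.4600e-04 m)² = 6.697e-08 m²
R_2 = (1.59×10^-8)(1.99)/(6.697e-08) = 0.4725 Ω
Seg 3: A = πr² = π(1.8600e-04 m)² = 1.087e-07 m²
R_3 = (5.56×10^-8)(0.652)/(1.087e-07) = 0.3335 Ω
R_total = R_1 + R_2 + R_3 = 1.10 Ω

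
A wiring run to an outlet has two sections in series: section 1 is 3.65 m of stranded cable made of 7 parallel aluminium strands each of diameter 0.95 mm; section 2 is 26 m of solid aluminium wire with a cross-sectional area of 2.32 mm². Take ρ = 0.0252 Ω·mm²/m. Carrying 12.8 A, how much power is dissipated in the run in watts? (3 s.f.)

49.3 W

ρ = 0.0252 Ω·mm²/m = 2.52×10^-8 Ω·m
Section 1: A_strand = π(4.7500e-04)² = 7.088e-07 m²; R₁ = ρL/(N·A_s) = (2.52×10^-8)(3.65)/(7×7.088e-07) = 0.01854 Ω
Section 2: A = 2.32 mm² = 2.320e-06 m²
R₂ = (2.52×10^-8)(26)/(2.320e-06) = 0.2824 Ω
R = R₁ + R₂ = 0.301 Ω
P = I²R = (12.8)² × 0.301 = 49.3 W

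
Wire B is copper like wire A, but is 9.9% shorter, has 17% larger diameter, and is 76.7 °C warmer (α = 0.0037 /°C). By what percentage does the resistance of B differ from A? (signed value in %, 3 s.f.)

-15.5%

R ∝ ρL/d² with ρ ∝ (1+αΔT), so R_B/R_A = (1 − 9.9/100) × (1 + 17/100)⁻² × (1 + 0.0037×76.7)
= 0.901 × 0.7305 × 1.284 = 0.845
(R_B − R_A)/R_A = 0.845 − 1 = -15.5%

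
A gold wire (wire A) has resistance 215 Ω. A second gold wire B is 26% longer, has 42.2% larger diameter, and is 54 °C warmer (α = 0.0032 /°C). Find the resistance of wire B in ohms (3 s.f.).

157 Ω

R ∝ ρL/d² with ρ ∝ (1+αΔT), so R_B/R_A = (1 + 26/100) × (1 + 42.2/100)⁻² × (1 + 0.0032×54)
= 1.26 × 0.4945 × 1.173 = 0.7308
R_B = 0.7308 × 215 = 157 Ω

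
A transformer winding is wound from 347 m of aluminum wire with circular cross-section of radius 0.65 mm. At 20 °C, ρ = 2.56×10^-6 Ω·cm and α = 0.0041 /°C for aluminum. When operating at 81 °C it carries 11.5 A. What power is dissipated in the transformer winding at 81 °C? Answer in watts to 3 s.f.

1110 W

ρ = 2.56×10^-6 Ω·cm = 2.56×10^-8 Ω·m
A = πr² = π(6.5000e-04 m)² = 1.327e-06 m²
R₍20₎ = ρL/A = (2.56×10^-8)(347)/(1.327e-06) = 6.693 Ω
R₍81₎ = R₍20₎(1 + αΔT) = 6.693 × (1 + 0.0041×61) = 8.366 Ω
P = I²R = (11.5)² × 8.366 = 1110 W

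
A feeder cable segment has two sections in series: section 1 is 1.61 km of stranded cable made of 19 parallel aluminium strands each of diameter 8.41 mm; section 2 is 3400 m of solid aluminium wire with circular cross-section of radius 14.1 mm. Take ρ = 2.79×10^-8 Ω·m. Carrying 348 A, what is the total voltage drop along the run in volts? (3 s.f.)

67.7 V

Section 1: A_strand = π(4.2050e-03)² = 5.555e-05 m²; R₁ = ρL/(N·A_s) = (2.79×10^-8)(1610)/(19×5.555e-05) = 0.04256 Ω
Section 2: A = πr² = π(1.4100e-02 m)² = 6.246e-04 m²
R₂ = (2.79×10^-8)(3400)/(6.246e-04) = 0.1519 Ω
R = R₁ + R₂ = 0.1944 Ω
V = IR = 348 × 0.1944 = 67.7 V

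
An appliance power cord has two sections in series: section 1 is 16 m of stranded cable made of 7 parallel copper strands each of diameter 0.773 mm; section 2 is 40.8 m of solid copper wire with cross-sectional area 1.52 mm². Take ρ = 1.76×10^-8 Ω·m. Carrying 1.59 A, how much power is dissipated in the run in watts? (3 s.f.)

1.41 W

Section 1: A_strand = π(3.8650e-04)² = 4.693e-07 m²; R₁ = ρL/(N·A_s) = (1.76×10^-8)(16)/(7×4.693e-07) = 0.08572 Ω
Section 2: A = 1.52 mm² = 1.520e-06 m²
R₂ = (1.76×10^-8)(40.8)/(1.520e-06) = 0.4724 Ω
R = R₁ + R₂ = 0.5581 Ω
P = I²R = (1.59)² × 0.5581 = 1.41 W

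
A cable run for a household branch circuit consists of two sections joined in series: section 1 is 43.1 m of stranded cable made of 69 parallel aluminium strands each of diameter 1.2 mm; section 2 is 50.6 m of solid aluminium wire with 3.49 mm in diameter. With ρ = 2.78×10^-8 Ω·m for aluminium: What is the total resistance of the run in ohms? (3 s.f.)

Section 1: A_strand = π(6.0000e-04)² = 1.131e-06 m²; R₁ = ρL/(N·A_s) = (2.78×10^-8)(43.1)/(69×1.131e-06) = 0.01535 Ω
Section 2: A = π(d/2)² = π(1.7450e-03 m)² = 9.566e-06 m²
R₂ = (2.78×10^-8)(50.6)/(9.566e-06) = 0.147 Ω
R = R₁ + R₂ = 0.162 Ω

0.162 Ω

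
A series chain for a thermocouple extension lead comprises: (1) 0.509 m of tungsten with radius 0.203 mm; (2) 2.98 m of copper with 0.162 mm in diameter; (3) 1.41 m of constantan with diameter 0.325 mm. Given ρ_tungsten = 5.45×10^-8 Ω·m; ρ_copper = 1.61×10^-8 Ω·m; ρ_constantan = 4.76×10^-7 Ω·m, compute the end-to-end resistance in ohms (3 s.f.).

10.6 Ω

Seg 1: A = πr² = π(2.0300e-04 m)² = 1.295e-07 m²
R_1 = (5.45×10^-8)(0.509)/(1.295e-07) = 0.2143 Ω
Seg 2: A = π(d/2)² = π(8.1000e-05 m)² = 2.061e-08 m²
R_2 = (1.61×10^-8)(2.98)/(2.061e-08) = 2.328 Ω
Seg 3: A = π(d/2)² = π(1.6250e-04 m)² = 8.296e-08 m²
R_3 = (4.76×10^-7)(1.41)/(8.296e-08) = 8.09 Ω
R_total = R_1 + R_2 + R_3 = 10.6 Ω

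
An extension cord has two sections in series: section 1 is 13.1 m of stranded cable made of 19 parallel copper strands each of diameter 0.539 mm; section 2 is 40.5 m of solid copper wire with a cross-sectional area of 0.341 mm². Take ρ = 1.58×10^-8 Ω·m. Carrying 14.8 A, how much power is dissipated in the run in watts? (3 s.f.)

421 W

Section 1: A_strand = π(2.6950e-04)² = 2.282e-07 m²; R₁ = ρL/(N·A_s) = (1.58×10^-8)(13.1)/(19×2.282e-07) = 0.04774 Ω
Section 2: A = 0.341 mm² = 3.410e-07 m²
R₂ = (1.58×10^-8)(40.5)/(3.410e-07) = 1.877 Ω
R = R₁ + R₂ = 1.924 Ω
P = I²R = (14.8)² × 1.924 = 421 W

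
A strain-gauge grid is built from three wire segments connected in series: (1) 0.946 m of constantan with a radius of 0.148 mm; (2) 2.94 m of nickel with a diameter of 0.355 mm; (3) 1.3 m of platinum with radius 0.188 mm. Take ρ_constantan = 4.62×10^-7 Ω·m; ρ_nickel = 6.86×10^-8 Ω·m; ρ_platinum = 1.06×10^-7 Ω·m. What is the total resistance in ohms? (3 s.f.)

9.63 Ω

Seg 1: A = πr² = π(1.4800e-04 m)² = 6.881e-08 m²
R_1 = (4.62×10^-7)(0.946)/(6.881e-08) = 6.351 Ω
Seg 2: A = π(d/2)² = π(1.7750e-04 m)² = 9.898e-08 m²
R_2 = (6.86×10^-8)(2.94)/(9.898e-08) = 2.038 Ω
Seg 3: A = πr² = π(1.8800e-04 m)² = 1.110e-07 m²
R_3 = (1.06×10^-7)(1.3)/(1.110e-07) = 1.241 Ω
R_total = R_1 + R_2 + R_3 = 9.63 Ω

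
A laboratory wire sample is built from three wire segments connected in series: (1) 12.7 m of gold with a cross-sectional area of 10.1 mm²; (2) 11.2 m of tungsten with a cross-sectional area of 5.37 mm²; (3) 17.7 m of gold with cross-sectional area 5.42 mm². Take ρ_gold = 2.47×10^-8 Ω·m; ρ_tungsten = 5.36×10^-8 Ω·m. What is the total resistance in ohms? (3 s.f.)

0.224 Ω

Seg 1: A = 10.1 mm² = 1.010e-05 m²
R_1 = (2.47×10^-8)(12.7)/(1.010e-05) = 0.03106 Ω
Seg 2: A = 5.37 mm² = 5.370e-06 m²
R_2 = (5.36×10^-8)(11.2)/(5.370e-06) = 0.1118 Ω
Seg 3: A = 5.42 mm² = 5.420e-06 m²
R_3 = (2.47×10^-8)(17.7)/(5.420e-06) = 0.08066 Ω
R_total = R_1 + R_2 + R_3 = 0.224 Ω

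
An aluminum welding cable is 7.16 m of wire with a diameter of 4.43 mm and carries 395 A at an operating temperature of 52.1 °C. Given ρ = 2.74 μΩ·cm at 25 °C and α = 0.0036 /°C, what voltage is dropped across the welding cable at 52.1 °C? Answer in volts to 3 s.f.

5.52 V

ρ = 2.74 μΩ·cm = 2.74×10^-8 Ω·m
A = π(d/2)² = π(2.2150e-03 m)² = 1.541e-05 m²
R₍25₎ = ρL/A = (2.74×10^-8)(7.16)/(1.541e-05) = 0.01273 Ω
R₍52.1₎ = R₍25₎(1 + αΔT) = 0.01273 × (1 + 0.0036×27.1) = 0.01397 Ω
V = IR = 395 × 0.01397 = 5.52 V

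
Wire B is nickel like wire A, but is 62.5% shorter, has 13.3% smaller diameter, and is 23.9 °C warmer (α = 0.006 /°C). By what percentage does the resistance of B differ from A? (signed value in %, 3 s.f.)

-43.0%

R ∝ ρL/d² with ρ ∝ (1+αΔT), so R_B/R_A = (1 − 62.5/100) × (1 − 13.3/100)⁻² × (1 + 0.006×23.9)
= 0.375 × 1.33 × 1.143 = 0.5704
(R_B − R_A)/R_A = 0.5704 − 1 = -43.0%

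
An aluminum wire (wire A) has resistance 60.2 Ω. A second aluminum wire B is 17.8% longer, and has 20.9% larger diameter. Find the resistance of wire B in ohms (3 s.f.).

48.5 Ω

R ∝ L/d², so R_B/R_A = (1 + 17.8/100) × (1 + 20.9/100)⁻²
= 1.178 × 0.6841 = 0.8059
R_B = 0.8059 × 60.2 = 48.5 Ω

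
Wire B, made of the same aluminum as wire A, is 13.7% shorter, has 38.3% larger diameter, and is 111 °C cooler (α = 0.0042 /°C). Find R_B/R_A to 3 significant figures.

R ∝ ρL/d² with ρ ∝ (1+αΔT), so R_B/R_A = (1 − 13.7/100) × (1 + 38.3/100)⁻² × (1 − 0.0042×111)
= 0.863 × 0.5228 × 0.5338 = 0.241

0.241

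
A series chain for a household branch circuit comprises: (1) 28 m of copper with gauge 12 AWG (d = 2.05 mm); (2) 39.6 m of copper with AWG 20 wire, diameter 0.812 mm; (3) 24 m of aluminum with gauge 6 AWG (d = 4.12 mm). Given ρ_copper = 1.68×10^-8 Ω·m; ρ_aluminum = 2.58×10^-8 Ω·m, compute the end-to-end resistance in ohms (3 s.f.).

1.47 Ω

Seg 1: A = π(2.05/2 mm)² = π(1.0250e-03 m)² = 3.301e-06 m²
R_1 = (1.68×10^-8)(28)/(3.301e-06) = 0.1425 Ω
Seg 2: A = π(0.812/2 mm)² = π(4.0600e-04 m)² = 5.178e-07 m²
R_2 = (1.68×10^-8)(39.6)/(5.178e-07) = 1.285 Ω
Seg 3: A = π(4.12/2 mm)² = π(2.0600e-03 m)² = 1.333e-05 m²
R_3 = (2.58×10^-8)(24)/(1.333e-05) = 0.04645 Ω
R_total = R_1 + R_2 + R_3 = 1.47 Ω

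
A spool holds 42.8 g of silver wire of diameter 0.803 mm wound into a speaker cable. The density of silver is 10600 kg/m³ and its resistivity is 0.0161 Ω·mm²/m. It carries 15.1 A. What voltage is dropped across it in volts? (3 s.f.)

ρ = 0.0161 Ω·mm²/m = 1.61×10^-8 Ω·m
A = π(d/2)² = π(4.0150e-04 m)² = 5.0643e-07 m²
L = m/(density·A) = 0.0428/(10600×5.0643e-07) = 7.973 m
R = ρL/A = (1.61×10^-8)(7.973)/(5.0643e-07) = 0.2535 Ω
V = IR = 15.1 × 0.2535 = 3.83 V

3.83 V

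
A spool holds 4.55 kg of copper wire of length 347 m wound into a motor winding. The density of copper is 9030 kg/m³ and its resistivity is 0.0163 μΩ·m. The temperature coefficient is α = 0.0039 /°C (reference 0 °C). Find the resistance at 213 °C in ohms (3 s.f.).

ρ = 0.0163 μΩ·m = 1.63×10^-8 Ω·m
A = m/(density·L) = 4.55/(9030×347) = 1.4521e-06 m²
R = ρL/A = (1.63×10^-8)(347)/(1.4521e-06) = 3.895 Ω
R(213 °C) = 3.895 × (1 + 0.0039×213) = 7.13 Ω

7.13 Ω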